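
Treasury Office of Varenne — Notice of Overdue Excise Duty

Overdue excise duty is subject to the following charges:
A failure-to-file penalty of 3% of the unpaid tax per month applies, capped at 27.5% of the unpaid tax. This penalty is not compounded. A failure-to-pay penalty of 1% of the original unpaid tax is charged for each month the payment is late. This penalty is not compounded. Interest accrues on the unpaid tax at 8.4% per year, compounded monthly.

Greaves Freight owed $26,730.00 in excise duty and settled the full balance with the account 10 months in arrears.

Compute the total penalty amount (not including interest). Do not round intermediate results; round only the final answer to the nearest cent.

$10,023.75

Failure-to-file: 10 × 3% × $26,730.00 = $8,019.00, capped at 27.5% × $26,730.00 = $7,350.75
Failure-to-pay penalty: 10 × 1% × $26,730.00 = $2,673.00
Total penalty = $7,350.75 + $2,673.00 = $10,023.75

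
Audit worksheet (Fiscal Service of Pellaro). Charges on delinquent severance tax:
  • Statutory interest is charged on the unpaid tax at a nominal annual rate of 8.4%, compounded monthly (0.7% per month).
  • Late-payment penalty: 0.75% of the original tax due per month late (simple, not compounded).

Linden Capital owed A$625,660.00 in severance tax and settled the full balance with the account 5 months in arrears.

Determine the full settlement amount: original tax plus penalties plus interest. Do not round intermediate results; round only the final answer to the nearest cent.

A$671,329.08

Late-payment penalty: 5 × 0.75% × A$625,660.00 = A$23,462.25
Interest: A$625,660.00 × ((1 + 0.007)^5 − 1) = A$625,660.00 × 0.0354934… = A$22,206.8269…
Total = A$625,660.00 + A$23,462.2500 + A$22,206.8269… = A$671,329.08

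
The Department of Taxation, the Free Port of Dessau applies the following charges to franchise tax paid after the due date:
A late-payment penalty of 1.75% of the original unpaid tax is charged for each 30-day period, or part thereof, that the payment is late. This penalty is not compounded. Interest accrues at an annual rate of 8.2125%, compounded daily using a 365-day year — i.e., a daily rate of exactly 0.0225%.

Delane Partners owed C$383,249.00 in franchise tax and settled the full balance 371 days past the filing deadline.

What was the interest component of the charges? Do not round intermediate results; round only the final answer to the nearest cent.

C$33,360.99

Interest: C$383,249.00 × ((1 + 0.000225)^371 − 1) = C$383,249.00 × 0.08704783… = C$33,360.9944…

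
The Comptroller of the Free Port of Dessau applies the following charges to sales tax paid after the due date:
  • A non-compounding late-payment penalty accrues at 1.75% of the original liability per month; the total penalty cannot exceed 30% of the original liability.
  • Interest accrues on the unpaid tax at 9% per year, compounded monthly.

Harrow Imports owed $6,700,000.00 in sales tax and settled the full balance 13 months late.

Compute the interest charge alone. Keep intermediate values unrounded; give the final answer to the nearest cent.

$683,470.01

Interest (9%/yr ÷ 12 = 0.75%/month): $6,700,000.00 × ((1 + 0.0075)^13 − 1) = $683,470.0110…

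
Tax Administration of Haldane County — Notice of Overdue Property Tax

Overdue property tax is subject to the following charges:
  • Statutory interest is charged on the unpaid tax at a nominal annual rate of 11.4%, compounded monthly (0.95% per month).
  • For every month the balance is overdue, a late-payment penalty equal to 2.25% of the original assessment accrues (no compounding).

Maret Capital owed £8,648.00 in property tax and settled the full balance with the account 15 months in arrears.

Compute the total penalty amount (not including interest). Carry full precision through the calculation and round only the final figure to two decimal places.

£2,918.70

Late-payment penalty: 15 × 2.25% × £8,648.00 = £2,918.70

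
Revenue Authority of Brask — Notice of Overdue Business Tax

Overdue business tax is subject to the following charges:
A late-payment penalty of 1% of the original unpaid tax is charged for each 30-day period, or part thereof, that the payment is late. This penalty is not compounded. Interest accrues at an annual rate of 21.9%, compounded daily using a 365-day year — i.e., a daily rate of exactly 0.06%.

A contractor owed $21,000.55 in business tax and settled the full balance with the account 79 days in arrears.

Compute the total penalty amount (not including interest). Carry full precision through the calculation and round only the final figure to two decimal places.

Penalty periods: ⌈79/30⌉ = 3; penalty = 3 × 1% × $21,000.55 = $630.02…

$630.02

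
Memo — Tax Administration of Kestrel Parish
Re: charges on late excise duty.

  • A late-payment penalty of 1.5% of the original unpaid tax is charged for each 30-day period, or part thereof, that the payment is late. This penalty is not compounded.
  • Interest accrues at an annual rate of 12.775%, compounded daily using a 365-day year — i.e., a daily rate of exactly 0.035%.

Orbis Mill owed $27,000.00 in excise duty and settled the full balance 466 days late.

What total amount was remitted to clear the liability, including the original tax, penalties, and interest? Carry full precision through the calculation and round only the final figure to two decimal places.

Penalty periods: ⌈466/30⌉ = 16; penalty = 16 × 1.5% × $27,000.00 = $6,480.00
Interest: $27,000.00 × ((1 + 0.00035)^466 − 1) = $27,000.00 × 0.17712081… = $4,782.2618…
Total = $27,000.00 + $6,480.0000 + $4,782.2618… = $38,262.26

$38,262.26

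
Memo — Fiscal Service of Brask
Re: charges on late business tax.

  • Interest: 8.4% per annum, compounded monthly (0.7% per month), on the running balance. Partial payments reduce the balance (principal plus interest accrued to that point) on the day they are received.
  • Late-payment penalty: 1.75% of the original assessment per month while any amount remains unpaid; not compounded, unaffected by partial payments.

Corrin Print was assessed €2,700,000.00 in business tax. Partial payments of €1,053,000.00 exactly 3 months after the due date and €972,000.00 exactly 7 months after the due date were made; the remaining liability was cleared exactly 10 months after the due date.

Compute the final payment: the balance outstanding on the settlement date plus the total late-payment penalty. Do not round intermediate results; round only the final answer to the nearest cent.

€1,269,317.52

Balance at month 3: €2,700,000.0000 × (1 + 0.007)^3 = €2,757,097.8261
After €1,053,000.00 payment: €2,757,097.8261 − €1,053,000.00 = €1,704,097.8261
Balance at month 7: €1,704,097.8261 × (1 + 0.007)^4 = €1,752,315.9121…
After €972,000.00 payment: €1,752,315.9121… − €972,000.00 = €780,315.9121…
Balance at month 10: €780,315.9121… × (1 + 0.007)^3 = €796,817.5203…
Penalty: 10 × 1.75% × €2,700,000.00 = €472,500.00
Final settlement = outstanding balance + penalty = €796,817.5203… + €472,500.00 = €1,269,317.52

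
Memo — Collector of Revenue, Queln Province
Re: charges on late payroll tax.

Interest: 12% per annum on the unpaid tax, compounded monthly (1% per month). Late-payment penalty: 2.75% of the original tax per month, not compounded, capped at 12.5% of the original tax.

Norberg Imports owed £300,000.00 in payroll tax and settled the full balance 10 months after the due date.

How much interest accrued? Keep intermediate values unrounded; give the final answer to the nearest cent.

Interest: £300,000.00 × ((1 + 0.01)^10 − 1) = £300,000.00 × 0.1046221… = £31,386.6376…

£31,386.64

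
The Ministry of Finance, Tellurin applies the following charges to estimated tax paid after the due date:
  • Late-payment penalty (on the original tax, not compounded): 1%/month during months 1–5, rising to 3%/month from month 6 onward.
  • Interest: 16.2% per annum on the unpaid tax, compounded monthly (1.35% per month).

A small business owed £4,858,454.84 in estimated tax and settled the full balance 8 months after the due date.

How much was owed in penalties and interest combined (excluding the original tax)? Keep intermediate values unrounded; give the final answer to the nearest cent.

Penalty, months 1–5: 5 × 1% × £4,858,454.84 = £242,922.74…
Penalty, months 6–8: 3 × 3% × £4,858,454.84 = £437,260.94…
Interest: £4,858,454.84 × ((1 + 0.0135)^8 − 1) = £4,858,454.84 × 0.1132431… = £550,186.6395…
Penalties + interest = £680,183.6776 + £550,186.6395… = £1,230,370.32

£1,230,370.32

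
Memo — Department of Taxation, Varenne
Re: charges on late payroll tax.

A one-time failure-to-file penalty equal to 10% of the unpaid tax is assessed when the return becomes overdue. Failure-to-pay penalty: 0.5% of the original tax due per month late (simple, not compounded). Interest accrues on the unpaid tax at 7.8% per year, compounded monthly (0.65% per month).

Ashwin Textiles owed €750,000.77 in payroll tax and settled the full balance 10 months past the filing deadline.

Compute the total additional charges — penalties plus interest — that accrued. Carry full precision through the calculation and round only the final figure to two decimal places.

Failure-to-file penalty: 10% × €750,000.77 = €75,000.08…
Failure-to-pay penalty: 10 × 0.5% × €750,000.77 = €37,500.04…
Interest: €750,000.77 × ((1 + 0.0065)^10 − 1) = €750,000.77 × 0.0669346… = €50,200.9886…
Penalties + interest = €112,500.1155 + €50,200.9886… = €162,701.10

€162,701.10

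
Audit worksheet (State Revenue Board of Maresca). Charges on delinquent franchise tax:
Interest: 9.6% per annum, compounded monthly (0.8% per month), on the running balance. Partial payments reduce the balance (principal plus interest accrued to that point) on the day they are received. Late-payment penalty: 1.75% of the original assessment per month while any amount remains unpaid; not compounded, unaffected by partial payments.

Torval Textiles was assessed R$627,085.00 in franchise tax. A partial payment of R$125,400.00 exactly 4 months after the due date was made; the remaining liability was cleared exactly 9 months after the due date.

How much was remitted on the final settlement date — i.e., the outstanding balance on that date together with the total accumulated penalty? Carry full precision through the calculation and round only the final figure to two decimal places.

Balance at month 4: R$627,085.0000 × (1 + 0.008)^4 = R$647,393.8075…
After R$125,400.00 payment: R$647,393.8075… − R$125,400.00 = R$521,993.8075…
Balance at month 9: R$521,993.8075… × (1 + 0.008)^5 = R$543,210.3191…
Penalty: 9 × 1.75% × R$627,085.00 = R$98,765.89…
Final settlement = outstanding balance + penalty = R$543,210.3191… + R$98,765.89… = R$641,976.21

R$641,976.21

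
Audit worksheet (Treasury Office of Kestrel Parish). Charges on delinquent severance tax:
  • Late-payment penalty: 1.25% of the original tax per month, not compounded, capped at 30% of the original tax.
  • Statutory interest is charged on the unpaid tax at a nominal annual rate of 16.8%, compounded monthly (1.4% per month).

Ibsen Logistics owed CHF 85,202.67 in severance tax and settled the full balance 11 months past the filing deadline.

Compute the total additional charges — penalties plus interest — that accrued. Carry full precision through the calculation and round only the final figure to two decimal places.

Penalty: 11 × 1.25% × CHF 85,202.67 = CHF 11,715.37… (below the 30% cap of CHF 25,560.80…)
Interest: CHF 85,202.67 × ((1 + 0.014)^11 − 1) = CHF 85,202.67 × 0.1652457… = CHF 14,079.3739…
Penalties + interest = CHF 11,715.3671… + CHF 14,079.3739… = CHF 25,794.74

CHF 25,794.74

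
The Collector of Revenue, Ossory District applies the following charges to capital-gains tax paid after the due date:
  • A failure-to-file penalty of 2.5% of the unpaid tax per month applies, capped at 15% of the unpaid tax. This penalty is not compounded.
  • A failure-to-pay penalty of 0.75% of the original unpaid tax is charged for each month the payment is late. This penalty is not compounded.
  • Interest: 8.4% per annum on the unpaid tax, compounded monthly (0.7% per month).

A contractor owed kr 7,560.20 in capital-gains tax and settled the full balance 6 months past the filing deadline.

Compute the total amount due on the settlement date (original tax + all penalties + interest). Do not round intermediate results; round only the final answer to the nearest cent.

Failure-to-file: 6 × 2.5% × kr 7,560.20 = kr 1,134.03, capped at 15% × kr 7,560.20 = kr 1,134.03
Failure-to-pay penalty = 0.75% × kr 7,560.20 × 6 mo = kr 340.21…
Interest: kr 7,560.20 × ((1 + 0.007)^6 − 1) = kr 7,560.20 × 0.0427419… = kr 323.1373…
Total = kr 7,560.20 + kr 1,474.2390 + kr 323.1373… = kr 9,357.58

kr 9,357.58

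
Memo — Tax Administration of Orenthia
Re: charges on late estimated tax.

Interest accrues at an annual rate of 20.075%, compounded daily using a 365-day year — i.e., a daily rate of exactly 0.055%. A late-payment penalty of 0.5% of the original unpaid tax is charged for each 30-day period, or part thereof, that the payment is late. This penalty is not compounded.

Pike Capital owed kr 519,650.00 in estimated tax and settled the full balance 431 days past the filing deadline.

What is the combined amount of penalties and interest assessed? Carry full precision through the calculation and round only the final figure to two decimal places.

Penalty periods: ⌈431/30⌉ = 15; penalty = 15 × 0.5% × kr 519,650.00 = kr 38,973.75
Interest: kr 519,650.00 × ((1 + 0.00055)^431 − 1) = kr 519,650.00 × 0.26742190… = kr 138,965.7890…
Penalties + interest = kr 38,973.7500 + kr 138,965.7890… = kr 177,939.54

kr 177,939.54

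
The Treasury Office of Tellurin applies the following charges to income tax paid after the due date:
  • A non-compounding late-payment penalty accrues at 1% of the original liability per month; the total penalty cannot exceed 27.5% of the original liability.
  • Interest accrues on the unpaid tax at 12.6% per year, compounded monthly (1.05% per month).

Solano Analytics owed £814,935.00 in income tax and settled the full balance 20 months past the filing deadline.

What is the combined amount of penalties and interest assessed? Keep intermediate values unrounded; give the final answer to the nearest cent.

£352,319.31

Penalty: 20 × 1% × £814,935.00 = £162,987.00 (below the 27.5% cap of £224,107.13…)
Interest: £814,935.00 × ((1 + 0.0105)^20 − 1) = £814,935.00 × 0.2323281… = £189,332.3129…
Penalties + interest = £162,987.0000 + £189,332.3129… = £352,319.31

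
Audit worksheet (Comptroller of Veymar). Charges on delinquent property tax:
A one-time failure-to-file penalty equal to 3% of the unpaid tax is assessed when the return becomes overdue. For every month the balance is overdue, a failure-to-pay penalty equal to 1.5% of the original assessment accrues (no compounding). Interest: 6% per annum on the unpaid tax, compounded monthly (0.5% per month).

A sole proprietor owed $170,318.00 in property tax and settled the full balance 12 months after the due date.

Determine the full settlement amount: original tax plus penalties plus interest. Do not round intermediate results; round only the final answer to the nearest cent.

$216,589.62

Failure-to-file penalty: 3% × $170,318.00 = $5,109.54
Failure-to-pay penalty = 1.5% × $170,318.00 × 12 mo = $30,657.24
Interest: $170,318.00 × ((1 + 0.005)^12 − 1) = $170,318.00 × 0.0616778… = $10,504.8416…
Total = $170,318.00 + $35,766.7800 + $10,504.8416… = $216,589.62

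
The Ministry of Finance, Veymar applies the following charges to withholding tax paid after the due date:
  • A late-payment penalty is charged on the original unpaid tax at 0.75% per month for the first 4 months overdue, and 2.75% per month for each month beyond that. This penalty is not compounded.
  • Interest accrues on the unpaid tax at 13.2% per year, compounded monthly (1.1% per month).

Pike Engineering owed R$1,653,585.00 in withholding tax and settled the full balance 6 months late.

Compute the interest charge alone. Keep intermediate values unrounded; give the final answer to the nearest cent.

Interest: R$1,653,585.00 × ((1 + 0.011)^6 − 1) = R$1,653,585.00 × 0.0678418… = R$112,182.2500…

R$112,182.25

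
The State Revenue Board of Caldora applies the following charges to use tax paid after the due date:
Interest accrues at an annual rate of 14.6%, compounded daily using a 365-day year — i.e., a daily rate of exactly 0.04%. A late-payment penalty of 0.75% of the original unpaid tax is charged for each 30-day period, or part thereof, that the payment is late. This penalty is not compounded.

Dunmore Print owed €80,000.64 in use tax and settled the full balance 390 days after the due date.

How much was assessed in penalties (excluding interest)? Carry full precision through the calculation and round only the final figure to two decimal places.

€7,800.06

Penalty periods: ⌈390/30⌉ = 13; penalty = 13 × 0.75% × €80,000.64 = €7,800.06…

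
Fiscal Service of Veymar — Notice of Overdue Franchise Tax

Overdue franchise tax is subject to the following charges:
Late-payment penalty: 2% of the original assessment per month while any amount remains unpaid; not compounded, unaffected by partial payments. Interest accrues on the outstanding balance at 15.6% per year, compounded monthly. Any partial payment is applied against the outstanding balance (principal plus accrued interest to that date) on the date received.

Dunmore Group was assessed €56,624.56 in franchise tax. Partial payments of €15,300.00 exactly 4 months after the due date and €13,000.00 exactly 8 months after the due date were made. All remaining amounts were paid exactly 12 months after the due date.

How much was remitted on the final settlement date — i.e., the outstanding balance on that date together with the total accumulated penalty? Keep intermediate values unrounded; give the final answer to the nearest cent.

Monthly rate = 15.6% ÷ 12 = 1.3%
Balance at month 4: €56,624.5600 × (1 + 0.013)^4 = €59,626.9537…
After €15,300.00 payment: €59,626.9537… − €15,300.00 = €44,326.9537…
Balance at month 8: €44,326.9537… × (1 + 0.013)^4 = €46,677.2936…
After €13,000.00 payment: €46,677.2936… − €13,000.00 = €33,677.2936…
Balance at month 12: €33,677.2936… × (1 + 0.013)^4 = €35,462.9586…
Penalty: 12 × 2% × €56,624.56 = €13,589.89…
Final settlement = outstanding balance + penalty = €35,462.9586… + €13,589.89… = €49,052.85

€49,052.85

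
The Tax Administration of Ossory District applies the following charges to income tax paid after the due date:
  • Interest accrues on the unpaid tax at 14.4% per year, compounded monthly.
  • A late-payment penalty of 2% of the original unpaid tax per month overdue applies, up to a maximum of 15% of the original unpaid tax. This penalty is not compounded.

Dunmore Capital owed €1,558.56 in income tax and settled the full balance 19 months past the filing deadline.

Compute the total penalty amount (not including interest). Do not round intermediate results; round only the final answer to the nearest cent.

Penalty (uncapped): 19 × 2% × €1,558.56 = €592.25…; cap = 15% × €1,558.56 = €233.78… → penalty = €233.78…

€233.78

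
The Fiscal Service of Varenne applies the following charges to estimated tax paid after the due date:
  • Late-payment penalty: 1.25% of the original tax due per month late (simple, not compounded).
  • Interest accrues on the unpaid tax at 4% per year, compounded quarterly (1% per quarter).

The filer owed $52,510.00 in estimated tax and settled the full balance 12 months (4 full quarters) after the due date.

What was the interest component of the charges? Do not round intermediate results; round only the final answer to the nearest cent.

Interest: $52,510.00 × ((1 + 0.01)^4 − 1) = $52,510.00 × 0.0406040… = $2,132.1166…

$2,132.12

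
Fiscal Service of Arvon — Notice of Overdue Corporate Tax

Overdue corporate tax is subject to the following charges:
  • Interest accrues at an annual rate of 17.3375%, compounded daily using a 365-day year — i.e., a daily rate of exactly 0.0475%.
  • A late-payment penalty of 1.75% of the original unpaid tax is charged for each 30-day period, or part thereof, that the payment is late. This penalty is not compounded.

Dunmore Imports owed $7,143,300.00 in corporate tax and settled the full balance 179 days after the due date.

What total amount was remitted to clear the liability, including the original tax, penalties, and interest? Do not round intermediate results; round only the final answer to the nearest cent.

Penalty periods: ⌈179/30⌉ = 6; penalty = 6 × 1.75% × $7,143,300.00 = $750,046.50
Interest: $7,143,300.00 × ((1 + 0.000475)^179 − 1) = $7,143,300.00 × 0.08872231… = $633,770.0531…
Total = $7,143,300.00 + $750,046.5000 + $633,770.0531… = $8,527,116.55

$8,527,116.55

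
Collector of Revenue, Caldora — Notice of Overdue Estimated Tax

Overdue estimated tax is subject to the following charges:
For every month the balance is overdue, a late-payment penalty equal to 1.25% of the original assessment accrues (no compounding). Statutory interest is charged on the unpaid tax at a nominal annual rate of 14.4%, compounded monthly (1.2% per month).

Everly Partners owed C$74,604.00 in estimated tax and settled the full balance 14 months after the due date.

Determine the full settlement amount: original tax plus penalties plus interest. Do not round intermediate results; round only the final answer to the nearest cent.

Late-payment penalty: 14 × 1.25% × C$74,604.00 = C$13,055.70
Interest: C$74,604.00 × ((1 + 0.012)^14 − 1) = C$74,604.00 × 0.1817543… = C$13,559.5945…
Total = C$74,604.00 + C$13,055.7000 + C$13,559.5945… = C$101,219.29

C$101,219.29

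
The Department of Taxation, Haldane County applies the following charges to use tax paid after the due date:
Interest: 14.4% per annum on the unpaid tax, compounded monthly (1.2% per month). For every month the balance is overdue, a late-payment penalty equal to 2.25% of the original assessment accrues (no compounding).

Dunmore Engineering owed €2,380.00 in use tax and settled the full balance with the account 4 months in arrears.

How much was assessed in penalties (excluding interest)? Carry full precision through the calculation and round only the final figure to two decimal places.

€214.20

Late-payment penalty: 4 × 2.25% × €2,380.00 = €214.20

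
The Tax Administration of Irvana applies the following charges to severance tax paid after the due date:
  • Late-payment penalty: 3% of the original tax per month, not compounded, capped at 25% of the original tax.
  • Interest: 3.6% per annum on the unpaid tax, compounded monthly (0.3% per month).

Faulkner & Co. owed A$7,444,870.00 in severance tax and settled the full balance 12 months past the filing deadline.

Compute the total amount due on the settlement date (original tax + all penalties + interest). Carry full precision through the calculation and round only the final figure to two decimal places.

A$9,578,569.60

Penalty (uncapped): 12 × 3% × A$7,444,870.00 = A$2,680,153.20; cap = 25% × A$7,444,870.00 = A$1,861,217.50 → penalty = A$1,861,217.50
Interest: A$7,444,870.00 × ((1 + 0.003)^12 − 1) = A$7,444,870.00 × 0.0366000… = A$272,482.0952…
Total = A$7,444,870.00 + A$1,861,217.5000 + A$272,482.0952… = A$9,578,569.60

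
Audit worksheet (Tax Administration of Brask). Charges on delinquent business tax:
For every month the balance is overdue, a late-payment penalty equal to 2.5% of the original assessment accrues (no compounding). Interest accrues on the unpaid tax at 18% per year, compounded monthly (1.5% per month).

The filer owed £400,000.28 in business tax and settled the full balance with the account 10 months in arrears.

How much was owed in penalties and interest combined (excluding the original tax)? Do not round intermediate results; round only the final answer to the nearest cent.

£164,216.44

Late-payment penalty = 2.5% × £400,000.28 × 10 mo = £100,000.07
Interest: £400,000.28 × ((1 + 0.015)^10 − 1) = £400,000.28 × 0.1605408… = £64,216.3750…
Penalties + interest = £100,000.0700 + £64,216.3750… = £164,216.44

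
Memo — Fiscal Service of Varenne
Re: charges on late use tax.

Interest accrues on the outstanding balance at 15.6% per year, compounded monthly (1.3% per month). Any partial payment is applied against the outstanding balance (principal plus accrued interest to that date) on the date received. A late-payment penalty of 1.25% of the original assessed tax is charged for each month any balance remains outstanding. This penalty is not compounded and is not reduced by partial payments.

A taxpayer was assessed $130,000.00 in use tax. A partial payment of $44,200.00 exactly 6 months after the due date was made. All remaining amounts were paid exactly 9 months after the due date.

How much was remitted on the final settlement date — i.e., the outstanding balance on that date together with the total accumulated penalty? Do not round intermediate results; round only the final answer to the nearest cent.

Balance at month 6: $130,000.0000 × (1 + 0.013)^6 = $140,475.3182…
After $44,200.00 payment: $140,475.3182… − $44,200.00 = $96,275.3182…
Balance at month 9: $96,275.3182… × (1 + 0.013)^3 = $100,079.0787…
Penalty: 9 × 1.25% × $130,000.00 = $14,625.00
Final settlement = outstanding balance + penalty = $100,079.0787… + $14,625.00 = $114,704.08

$114,704.08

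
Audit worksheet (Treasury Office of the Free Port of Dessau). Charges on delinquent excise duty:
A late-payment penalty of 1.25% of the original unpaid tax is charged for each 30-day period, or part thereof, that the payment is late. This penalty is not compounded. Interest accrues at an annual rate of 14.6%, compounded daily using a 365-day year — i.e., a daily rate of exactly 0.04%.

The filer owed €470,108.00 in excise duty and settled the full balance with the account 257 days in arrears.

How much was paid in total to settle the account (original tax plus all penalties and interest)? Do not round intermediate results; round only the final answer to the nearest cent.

Penalty periods: ⌈257/30⌉ = 9; penalty = 9 × 1.25% × €470,108.00 = €52,887.15
Interest: €470,108.00 × ((1 + 0.0004)^257 − 1) = €470,108.00 × 0.10824695… = €50,887.7587…
Total = €470,108.00 + €52,887.1500 + €50,887.7587… = €573,882.91

€573,882.91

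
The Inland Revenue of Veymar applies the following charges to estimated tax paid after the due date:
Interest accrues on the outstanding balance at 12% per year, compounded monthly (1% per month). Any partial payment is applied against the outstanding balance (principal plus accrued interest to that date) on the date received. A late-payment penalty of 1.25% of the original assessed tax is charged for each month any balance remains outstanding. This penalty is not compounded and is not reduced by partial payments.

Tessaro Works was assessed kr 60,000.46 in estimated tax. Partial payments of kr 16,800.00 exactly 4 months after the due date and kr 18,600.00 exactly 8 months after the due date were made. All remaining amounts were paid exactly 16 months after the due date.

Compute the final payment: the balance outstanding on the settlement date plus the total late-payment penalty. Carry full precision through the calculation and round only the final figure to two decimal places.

Balance at month 4: kr 60,000.4600 × (1 + 0.01)^4 = kr 62,436.7193…
After kr 16,800.00 payment: kr 62,436.7193… − kr 16,800.00 = kr 45,636.7193…
Balance at month 8: kr 45,636.7193… × (1 + 0.01)^4 = kr 47,489.7531…
After kr 18,600.00 payment: kr 47,489.7531… − kr 18,600.00 = kr 28,889.7531…
Balance at month 16: kr 28,889.7531… × (1 + 0.01)^8 = kr 31,283.4629…
Penalty: 16 × 1.25% × kr 60,000.46 = kr 12,000.09…
Final settlement = outstanding balance + penalty = kr 31,283.4629… + kr 12,000.09… = kr 43,283.55

kr 43,283.55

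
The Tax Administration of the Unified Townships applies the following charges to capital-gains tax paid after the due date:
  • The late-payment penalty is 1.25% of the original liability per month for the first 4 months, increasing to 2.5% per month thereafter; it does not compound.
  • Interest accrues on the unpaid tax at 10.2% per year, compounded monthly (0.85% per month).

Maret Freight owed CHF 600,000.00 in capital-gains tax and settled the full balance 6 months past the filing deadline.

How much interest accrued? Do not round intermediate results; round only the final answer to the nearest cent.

Interest: CHF 600,000.00 × ((1 + 0.0085)^6 − 1) = CHF 600,000.00 × 0.0520961… = CHF 31,257.6666…

CHF 31,257.67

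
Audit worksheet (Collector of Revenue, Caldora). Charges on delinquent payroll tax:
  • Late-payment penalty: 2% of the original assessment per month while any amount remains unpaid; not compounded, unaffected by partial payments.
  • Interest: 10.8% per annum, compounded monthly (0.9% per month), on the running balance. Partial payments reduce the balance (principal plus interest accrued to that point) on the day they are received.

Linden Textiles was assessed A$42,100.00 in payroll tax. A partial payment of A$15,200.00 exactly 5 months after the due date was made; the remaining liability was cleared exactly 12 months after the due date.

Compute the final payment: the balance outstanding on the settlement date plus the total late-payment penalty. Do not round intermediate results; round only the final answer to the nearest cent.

Balance at month 5: A$42,100.0000 × (1 + 0.009)^5 = A$44,028.9093…
After A$15,200.00 payment: A$44,028.9093… − A$15,200.00 = A$28,828.9093…
Balance at month 12: A$28,828.9093… × (1 + 0.009)^7 = A$30,694.9108…
Penalty: 12 × 2% × A$42,100.00 = A$10,104.00
Final settlement = outstanding balance + penalty = A$30,694.9108… + A$10,104.00 = A$40,798.91

A$40,798.91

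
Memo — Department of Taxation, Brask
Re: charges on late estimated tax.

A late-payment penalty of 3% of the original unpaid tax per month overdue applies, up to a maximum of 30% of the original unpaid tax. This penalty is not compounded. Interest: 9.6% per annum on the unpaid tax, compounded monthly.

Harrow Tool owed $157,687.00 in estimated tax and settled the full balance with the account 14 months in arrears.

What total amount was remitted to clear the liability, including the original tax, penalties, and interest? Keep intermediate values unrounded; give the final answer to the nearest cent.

Penalty (uncapped): 14 × 3% × $157,687.00 = $66,228.54; cap = 30% × $157,687.00 = $47,306.10 → penalty = $47,306.10
Interest (9.6%/yr ÷ 12 = 0.8%/month): $157,687.00 × ((1 + 0.008)^14 − 1) = $18,609.3579…
Total = $157,687.00 + $47,306.1000 + $18,609.3579… = $223,602.46

$223,602.46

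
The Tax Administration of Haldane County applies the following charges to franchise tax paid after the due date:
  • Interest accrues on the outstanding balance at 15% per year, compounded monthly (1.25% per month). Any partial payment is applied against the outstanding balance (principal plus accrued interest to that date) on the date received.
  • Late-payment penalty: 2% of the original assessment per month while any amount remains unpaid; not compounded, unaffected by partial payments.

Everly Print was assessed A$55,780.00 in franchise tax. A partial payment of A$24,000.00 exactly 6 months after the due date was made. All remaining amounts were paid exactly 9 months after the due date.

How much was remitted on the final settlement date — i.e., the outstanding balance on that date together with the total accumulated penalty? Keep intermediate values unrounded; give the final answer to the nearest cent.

A$47,507.44

Balance at month 6: A$55,780.0000 × (1 + 0.0125)^6 = A$60,096.4338…
After A$24,000.00 payment: A$60,096.4338… − A$24,000.00 = A$36,096.4338…
Balance at month 9: A$36,096.4338… × (1 + 0.0125)^3 = A$37,467.0408…
Penalty: 9 × 2% × A$55,780.00 = A$10,040.40
Final settlement = outstanding balance + penalty = A$37,467.0408… + A$10,040.40 = A$47,507.44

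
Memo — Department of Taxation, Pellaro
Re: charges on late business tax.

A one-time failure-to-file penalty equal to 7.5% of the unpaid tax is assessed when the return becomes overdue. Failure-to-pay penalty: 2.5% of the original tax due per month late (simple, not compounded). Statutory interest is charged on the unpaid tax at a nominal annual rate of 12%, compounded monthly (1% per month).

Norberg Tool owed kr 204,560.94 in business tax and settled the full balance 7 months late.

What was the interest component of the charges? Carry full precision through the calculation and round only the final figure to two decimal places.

Interest: kr 204,560.94 × ((1 + 0.01)^7 − 1) = kr 204,560.94 × 0.0721354… = kr 14,756.0754…

kr 14,756.08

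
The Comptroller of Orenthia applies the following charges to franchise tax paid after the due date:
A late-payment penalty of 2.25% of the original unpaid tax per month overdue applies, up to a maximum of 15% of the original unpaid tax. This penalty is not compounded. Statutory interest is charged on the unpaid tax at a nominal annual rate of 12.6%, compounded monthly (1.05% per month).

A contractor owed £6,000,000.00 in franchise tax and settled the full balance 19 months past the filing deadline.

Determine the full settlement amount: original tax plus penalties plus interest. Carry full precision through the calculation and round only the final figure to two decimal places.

£8,217,138.74

Penalty (uncapped): 19 × 2.25% × £6,000,000.00 = £2,565,000.00; cap = 15% × £6,000,000.00 = £900,000.00 → penalty = £900,000.00
Interest: £6,000,000.00 × ((1 + 0.0105)^19 − 1) = £6,000,000.00 × 0.2195231… = £1,317,138.7367…
Total = £6,000,000.00 + £900,000.0000 + £1,317,138.7367… = £8,217,138.74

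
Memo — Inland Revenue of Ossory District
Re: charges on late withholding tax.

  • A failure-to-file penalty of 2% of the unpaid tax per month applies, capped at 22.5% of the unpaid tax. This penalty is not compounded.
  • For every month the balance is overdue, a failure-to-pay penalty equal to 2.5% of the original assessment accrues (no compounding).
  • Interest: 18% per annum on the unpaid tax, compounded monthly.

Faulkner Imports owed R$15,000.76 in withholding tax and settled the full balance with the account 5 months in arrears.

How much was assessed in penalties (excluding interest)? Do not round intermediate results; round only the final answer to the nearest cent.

Failure-to-file: 5 × 2% × R$15,000.76 = R$1,500.08… (under the 22.5% cap)
Failure-to-pay penalty = 2.5% × R$15,000.76 × 5 mo = R$1,875.10…
Total penalty = R$1,500.08… + R$1,875.10… = R$3,375.17

R$3,375.17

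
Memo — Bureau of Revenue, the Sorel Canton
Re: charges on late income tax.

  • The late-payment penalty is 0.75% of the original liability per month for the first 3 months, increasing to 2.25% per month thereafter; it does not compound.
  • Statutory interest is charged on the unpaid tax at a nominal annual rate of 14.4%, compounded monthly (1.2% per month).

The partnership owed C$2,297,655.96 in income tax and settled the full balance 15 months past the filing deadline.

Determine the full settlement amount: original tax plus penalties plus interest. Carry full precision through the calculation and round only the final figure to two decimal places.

C$3,419,912.25

Penalty, months 1–3: 3 × 0.75% × C$2,297,655.96 = C$51,697.26…
Penalty, months 4–15: 12 × 2.25% × C$2,297,655.96 = C$620,367.11…
Interest: C$2,297,655.96 × ((1 + 0.012)^15 − 1) = C$2,297,655.96 × 0.1959353… = C$450,191.9260…
Total = C$2,297,655.96 + C$672,064.3683 + C$450,191.9260… = C$3,419,912.25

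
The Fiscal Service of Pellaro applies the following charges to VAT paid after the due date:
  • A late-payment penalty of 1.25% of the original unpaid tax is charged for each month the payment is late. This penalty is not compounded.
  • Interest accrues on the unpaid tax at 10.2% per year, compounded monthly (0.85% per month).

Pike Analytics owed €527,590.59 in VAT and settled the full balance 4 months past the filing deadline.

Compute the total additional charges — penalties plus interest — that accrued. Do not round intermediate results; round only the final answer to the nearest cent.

€44,547.62

Late-payment penalty = 1.25% × €527,590.59 × 4 mo = €26,379.53…
Interest: €527,590.59 × ((1 + 0.0085)^4 − 1) = €527,590.59 × 0.0344360… = €18,168.0894…
Penalties + interest = €26,379.5295 + €18,168.0894… = €44,547.62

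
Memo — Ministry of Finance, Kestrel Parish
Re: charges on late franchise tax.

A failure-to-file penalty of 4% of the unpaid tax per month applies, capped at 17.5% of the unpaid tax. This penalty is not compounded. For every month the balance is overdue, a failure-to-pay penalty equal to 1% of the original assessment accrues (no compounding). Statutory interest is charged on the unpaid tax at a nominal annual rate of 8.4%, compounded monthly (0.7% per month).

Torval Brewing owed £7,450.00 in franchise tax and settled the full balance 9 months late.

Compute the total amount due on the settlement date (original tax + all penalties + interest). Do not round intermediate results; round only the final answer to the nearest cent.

£9,906.96

Failure-to-file: 9 × 4% × £7,450.00 = £2,682.00, capped at 17.5% × £7,450.00 = £1,303.75
Failure-to-pay penalty = 1% × £7,450.00 × 9 mo = £670.50
Interest: £7,450.00 × ((1 + 0.007)^9 − 1) = £7,450.00 × 0.0647931… = £482.7087…
Total = £7,450.00 + £1,974.2500 + £482.7087… = £9,906.96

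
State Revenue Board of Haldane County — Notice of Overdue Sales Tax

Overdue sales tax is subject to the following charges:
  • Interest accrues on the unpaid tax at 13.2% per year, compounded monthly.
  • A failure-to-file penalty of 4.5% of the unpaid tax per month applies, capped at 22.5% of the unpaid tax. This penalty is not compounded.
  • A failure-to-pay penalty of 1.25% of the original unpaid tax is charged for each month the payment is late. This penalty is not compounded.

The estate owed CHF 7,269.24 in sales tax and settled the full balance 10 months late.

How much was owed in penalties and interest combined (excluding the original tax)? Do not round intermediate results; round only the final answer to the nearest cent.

Failure-to-file: 10 × 4.5% × CHF 7,269.24 = CHF 3,271.16…, capped at 22.5% × CHF 7,269.24 = CHF 1,635.58…
Failure-to-pay penalty: 10 × 1.25% × CHF 7,269.24 = CHF 908.66…
Interest (13.2%/yr ÷ 12 = 1.1%/month): CHF 7,269.24 × ((1 + 0.011)^10 − 1) = CHF 840.3811…
Penalties + interest = CHF 2,544.2340 + CHF 840.3811… = CHF 3,384.62

CHF 3,384.62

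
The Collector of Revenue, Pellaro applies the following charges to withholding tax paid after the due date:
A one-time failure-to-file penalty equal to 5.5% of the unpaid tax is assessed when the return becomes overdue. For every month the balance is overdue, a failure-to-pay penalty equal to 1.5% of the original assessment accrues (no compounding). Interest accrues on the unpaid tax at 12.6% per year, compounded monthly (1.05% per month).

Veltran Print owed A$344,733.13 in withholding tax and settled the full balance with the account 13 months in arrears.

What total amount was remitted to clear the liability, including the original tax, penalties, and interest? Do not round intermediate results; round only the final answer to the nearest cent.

A$481,054.21

Failure-to-file penalty: 5.5% × A$344,733.13 = A$18,960.32…
Failure-to-pay penalty = 1.5% × A$344,733.13 × 13 mo = A$67,222.96…
Interest: A$344,733.13 × ((1 + 0.0105)^13 − 1) = A$344,733.13 × 0.1454394… = A$50,137.7928…
Total = A$344,733.13 + A$86,183.2825 + A$50,137.7928… = A$481,054.21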